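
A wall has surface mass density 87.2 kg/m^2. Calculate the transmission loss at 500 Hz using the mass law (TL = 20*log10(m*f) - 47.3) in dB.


Given values:
  m = 87.2 kg/m^2, f = 500 Hz
Formula: TL = 20 * log10(m * f) - 47.3
Compute m * f = 87.2 * 500 = 43600.0
Compute log10(43600.0) = 4.639486
Compute 20 * 4.639486 = 92.7897
TL = 92.7897 - 47.3 = 45.49

45.49 dB


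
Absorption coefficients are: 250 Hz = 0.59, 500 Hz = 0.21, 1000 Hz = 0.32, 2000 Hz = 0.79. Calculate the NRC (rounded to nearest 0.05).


Given values:
  a_250 = 0.59, a_500 = 0.21
  a_1000 = 0.32, a_2000 = 0.79
Formula: NRC = (a250 + a500 + a1000 + a2000) / 4
Sum = 0.59 + 0.21 + 0.32 + 0.79 = 1.91
NRC = 1.91 / 4 = 0.4775
Rounded to nearest 0.05: 0.5

0.5


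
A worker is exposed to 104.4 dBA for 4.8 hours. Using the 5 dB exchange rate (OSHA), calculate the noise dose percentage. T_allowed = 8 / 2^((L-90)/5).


Given values:
  L = 104.4 dBA, T = 4.8 hours
Formula: T_allowed = 8 / 2^((L - 90) / 5)
Compute exponent: (104.4 - 90) / 5 = 2.88
Compute 2^(2.88) = 7.361501
T_allowed = 8 / 7.361501 = 1.086735 hours
Dose = (T / T_allowed) * 100
Dose = (4.8 / 1.086735) * 100 = 441.69

441.69 %


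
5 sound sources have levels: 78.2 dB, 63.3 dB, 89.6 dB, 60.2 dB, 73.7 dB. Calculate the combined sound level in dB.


Formula: L_total = 10 * log10( sum(10^(Li/10)) )
  Source 1: 10^(78.2/10) = 66069344.8008
  Source 2: 10^(63.3/10) = 2137962.0895
  Source 3: 10^(89.6/10) = 912010839.3559
  Source 4: 10^(60.2/10) = 1047128.5481
  Source 5: 10^(73.7/10) = 23442288.1532
Sum of linear values = 1004707562.9475
L_total = 10 * log10(1004707562.9475) = 90.02

90.02 dB


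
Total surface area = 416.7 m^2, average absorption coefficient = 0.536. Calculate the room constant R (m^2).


Given values:
  S = 416.7 m^2, alpha = 0.536
Formula: R = S * alpha / (1 - alpha)
Numerator: 416.7 * 0.536 = 223.3512
Denominator: 1 - 0.536 = 0.464
R = 223.3512 / 0.464 = 481.36

481.36 m^2


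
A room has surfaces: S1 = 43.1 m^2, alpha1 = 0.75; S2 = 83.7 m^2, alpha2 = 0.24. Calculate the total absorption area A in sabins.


Given surfaces:
  Surface 1: 43.1 * 0.75 = 32.325
  Surface 2: 83.7 * 0.24 = 20.088
Formula: A = sum(Si * alpha_i)
A = 32.325 + 20.088
A = 52.41

52.41 sabins


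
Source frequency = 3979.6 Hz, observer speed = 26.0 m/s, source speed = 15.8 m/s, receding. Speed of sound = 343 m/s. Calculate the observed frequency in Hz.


Given values:
  f_s = 3979.6 Hz, v_o = 26.0 m/s, v_s = 15.8 m/s
  Direction: receding
Formula: f_o = f_s * (c - v_o) / (c + v_s)
Numerator: c - v_o = 343 - 26.0 = 317.0
Denominator: c + v_s = 343 + 15.8 = 358.8
f_o = 3979.6 * 317.0 / 358.8 = 3515.98

3515.98 Hz


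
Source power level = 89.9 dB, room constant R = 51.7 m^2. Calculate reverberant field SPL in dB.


Given values:
  Lw = 89.9 dB, R = 51.7 m^2
Formula: SPL = Lw + 10 * log10(4 / R)
Compute 4 / R = 4 / 51.7 = 0.077369
Compute 10 * log10(0.077369) = -11.1143
SPL = 89.9 + (-11.1143) = 78.79

78.79 dB


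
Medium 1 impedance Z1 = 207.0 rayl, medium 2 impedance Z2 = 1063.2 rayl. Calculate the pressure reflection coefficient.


Given values:
  Z1 = 207.0 rayl, Z2 = 1063.2 rayl
Formula: R = (Z2 - Z1) / (Z2 + Z1)
Numerator: Z2 - Z1 = 1063.2 - 207.0 = 856.2
Denominator: Z2 + Z1 = 1063.2 + 207.0 = 1270.2
R = 856.2 / 1270.2 = 0.6741

0.6741


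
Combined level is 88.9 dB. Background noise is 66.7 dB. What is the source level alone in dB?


Given values:
  L_total = 88.9 dB, L_bg = 66.7 dB
Formula: L_source = 10 * log10(10^(L_total/10) - 10^(L_bg/10))
Convert to linear:
  10^(88.9/10) = 776247116.6287
  10^(66.7/10) = 4677351.4129
Difference: 776247116.6287 - 4677351.4129 = 771569765.2158
L_source = 10 * log10(771569765.2158) = 88.87

88.87 dB


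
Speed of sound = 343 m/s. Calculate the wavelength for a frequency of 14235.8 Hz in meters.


Given values:
  c = 343 m/s, f = 14235.8 Hz
Formula: lambda = c / f
lambda = 343 / 14235.8
lambda = 0.0241

0.0241 m


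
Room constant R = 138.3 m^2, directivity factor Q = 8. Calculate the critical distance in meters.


Given values:
  R = 138.3 m^2, Q = 8
Formula: d_c = 0.141 * sqrt(Q * R)
Compute Q * R = 8 * 138.3 = 1106.4
Compute sqrt(1106.4) = 33.2626
d_c = 0.141 * 33.2626 = 4.69

4.69 m


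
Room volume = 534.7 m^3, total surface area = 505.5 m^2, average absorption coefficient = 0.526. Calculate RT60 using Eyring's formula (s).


Given values:
  V = 534.7 m^3, S = 505.5 m^2, alpha = 0.526
Formula: RT60 = 0.161 * V / (-S * ln(1 - alpha))
Compute ln(1 - 0.526) = ln(0.474) = -0.746548
Denominator: -505.5 * -0.746548 = 377.38
Numerator: 0.161 * 534.7 = 86.0867
RT60 = 86.0867 / 377.38 = 0.228

0.228 s


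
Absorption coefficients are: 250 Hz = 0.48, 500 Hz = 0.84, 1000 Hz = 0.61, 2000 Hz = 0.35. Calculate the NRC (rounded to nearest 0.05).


Given values:
  a_250 = 0.48, a_500 = 0.84
  a_1000 = 0.61, a_2000 = 0.35
Formula: NRC = (a250 + a500 + a1000 + a2000) / 4
Sum = 0.48 + 0.84 + 0.61 + 0.35 = 2.28
NRC = 2.28 / 4 = 0.57
Rounded to nearest 0.05: 0.55

0.55


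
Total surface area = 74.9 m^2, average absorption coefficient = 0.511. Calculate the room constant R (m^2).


Given values:
  S = 74.9 m^2, alpha = 0.511
Formula: R = S * alpha / (1 - alpha)
Numerator: 74.9 * 0.511 = 38.2739
Denominator: 1 - 0.511 = 0.489
R = 38.2739 / 0.489 = 78.27

78.27 m^2


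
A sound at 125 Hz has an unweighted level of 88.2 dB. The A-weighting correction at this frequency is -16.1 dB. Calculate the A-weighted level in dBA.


Given values:
  SPL = 88.2 dB
  A-weighting at 125 Hz = -16.1 dB
Formula: L_A = SPL + A_weight
L_A = 88.2 + (-16.1)
L_A = 72.1

72.1 dBA


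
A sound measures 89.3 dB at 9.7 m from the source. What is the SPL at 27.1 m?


Given values:
  SPL1 = 89.3 dB, r1 = 9.7 m, r2 = 27.1 m
Formula: SPL2 = SPL1 - 20 * log10(r2 / r1)
Compute ratio: r2 / r1 = 27.1 / 9.7 = 2.7938
Compute log10: log10(2.7938) = 0.446195
Compute drop: 20 * 0.446195 = 8.9239
SPL2 = 89.3 - 8.9239 = 80.38

80.38 dB


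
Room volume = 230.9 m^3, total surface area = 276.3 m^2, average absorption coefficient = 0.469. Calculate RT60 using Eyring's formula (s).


Given values:
  V = 230.9 m^3, S = 276.3 m^2, alpha = 0.469
Formula: RT60 = 0.161 * V / (-S * ln(1 - alpha))
Compute ln(1 - 0.469) = ln(0.531) = -0.632993
Denominator: -276.3 * -0.632993 = 174.896
Numerator: 0.161 * 230.9 = 37.1749
RT60 = 37.1749 / 174.896 = 0.213

0.213 s


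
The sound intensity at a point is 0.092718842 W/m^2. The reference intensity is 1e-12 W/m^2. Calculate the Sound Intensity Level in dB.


Given values:
  I = 0.092718842 W/m^2
  I_ref = 1e-12 W/m^2
Formula: SIL = 10 * log10(I / I_ref)
Compute ratio: I / I_ref = 92718842000
Compute log10: log10(92718842000) = 10.967168
Multiply: SIL = 10 * 10.967168 = 109.67

109.67 dB


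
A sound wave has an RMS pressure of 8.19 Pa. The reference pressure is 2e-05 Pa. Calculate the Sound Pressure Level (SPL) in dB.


Given values:
  p = 8.19 Pa
  p_ref = 2e-05 Pa
Formula: SPL = 20 * log10(p / p_ref)
Compute ratio: p / p_ref = 8.19 / 2e-05 = 409500
Compute log10: log10(409500) = 5.612254
Multiply: SPL = 20 * 5.612254 = 112.25

112.25 dB


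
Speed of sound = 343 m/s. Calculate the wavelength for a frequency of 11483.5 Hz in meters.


Given values:
  c = 343 m/s, f = 11483.5 Hz
Formula: lambda = c / f
lambda = 343 / 11483.5
lambda = 0.0299

0.0299 m


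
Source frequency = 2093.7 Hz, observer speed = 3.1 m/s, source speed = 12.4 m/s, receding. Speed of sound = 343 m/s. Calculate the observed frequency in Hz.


Given values:
  f_s = 2093.7 Hz, v_o = 3.1 m/s, v_s = 12.4 m/s
  Direction: receding
Formula: f_o = f_s * (c - v_o) / (c + v_s)
Numerator: c - v_o = 343 - 3.1 = 339.9
Denominator: c + v_s = 343 + 12.4 = 355.4
f_o = 2093.7 * 339.9 / 355.4 = 2002.39

2002.39 Hz


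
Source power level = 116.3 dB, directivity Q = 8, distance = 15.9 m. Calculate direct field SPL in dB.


Given values:
  Lw = 116.3 dB, Q = 8, r = 15.9 m
Formula: SPL = Lw + 10 * log10(Q / (4 * pi * r^2))
Compute 4 * pi * r^2 = 4 * pi * 15.9^2 = 3176.9042
Compute Q / denom = 8 / 3176.9042 = 0.00251817
Compute 10 * log10(0.00251817) = -25.9891
SPL = 116.3 + (-25.9891) = 90.31

90.31 dB


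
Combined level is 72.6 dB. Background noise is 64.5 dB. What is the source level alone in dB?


Given values:
  L_total = 72.6 dB, L_bg = 64.5 dB
Formula: L_source = 10 * log10(10^(L_total/10) - 10^(L_bg/10))
Convert to linear:
  10^(72.6/10) = 18197008.5861
  10^(64.5/10) = 2818382.9313
Difference: 18197008.5861 - 2818382.9313 = 15378625.6548
L_source = 10 * log10(15378625.6548) = 71.87

71.87 dB


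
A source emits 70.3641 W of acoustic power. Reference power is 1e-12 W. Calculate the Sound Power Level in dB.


Given values:
  W = 70.3641 W
  W_ref = 1e-12 W
Formula: SWL = 10 * log10(W / W_ref)
Compute ratio: W / W_ref = 70364100000000
Compute log10: log10(70364100000000) = 13.847351
Multiply: SWL = 10 * 13.847351 = 138.47

138.47 dB


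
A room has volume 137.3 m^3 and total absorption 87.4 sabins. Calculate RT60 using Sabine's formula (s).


Given values:
  V = 137.3 m^3
  A = 87.4 sabins
Formula: RT60 = 0.161 * V / A
Numerator: 0.161 * 137.3 = 22.1053
RT60 = 22.1053 / 87.4 = 0.253

0.253 s


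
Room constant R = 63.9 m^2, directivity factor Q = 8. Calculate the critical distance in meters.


Given values:
  R = 63.9 m^2, Q = 8
Formula: d_c = 0.141 * sqrt(Q * R)
Compute Q * R = 8 * 63.9 = 511.2
Compute sqrt(511.2) = 22.6097
d_c = 0.141 * 22.6097 = 3.188

3.188 m


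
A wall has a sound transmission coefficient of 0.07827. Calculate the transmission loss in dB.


Given values:
  tau = 0.07827
Formula: TL = 10 * log10(1 / tau)
Compute 1 / tau = 1 / 0.07827 = 12.7763
Compute log10(12.7763) = 1.106405
TL = 10 * 1.106405 = 11.06

11.06 dB


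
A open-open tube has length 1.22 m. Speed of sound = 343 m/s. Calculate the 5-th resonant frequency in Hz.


Given values:
  Tube type: open-open, L = 1.22 m, c = 343 m/s, n = 5
Formula: f_n = n * c / (2 * L)
Compute 2 * L = 2 * 1.22 = 2.44
f = 5 * 343 / 2.44
f = 702.87

702.87 Hz


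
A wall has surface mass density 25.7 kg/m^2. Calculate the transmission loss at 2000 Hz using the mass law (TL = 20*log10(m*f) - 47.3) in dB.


Given values:
  m = 25.7 kg/m^2, f = 2000 Hz
Formula: TL = 20 * log10(m * f) - 47.3
Compute m * f = 25.7 * 2000 = 51400.0
Compute log10(51400.0) = 4.710963
Compute 20 * 4.710963 = 94.2193
TL = 94.2193 - 47.3 = 46.92

46.92 dB


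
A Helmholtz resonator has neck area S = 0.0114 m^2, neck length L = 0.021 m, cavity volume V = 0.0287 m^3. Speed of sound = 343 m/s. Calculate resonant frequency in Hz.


Given values:
  S = 0.0114 m^2, L = 0.021 m, V = 0.0287 m^3, c = 343 m/s
Formula: f = (c / (2*pi)) * sqrt(S / (V * L))
Compute V * L = 0.0287 * 0.021 = 0.0006027
Compute S / (V * L) = 0.0114 / 0.0006027 = 18.9149
Compute sqrt(18.9149) = 4.349126
Compute c / (2*pi) = 343 / 6.283185 = 54.590148
f = 54.590148 * 4.349126 = 237.42

237.42 Hz


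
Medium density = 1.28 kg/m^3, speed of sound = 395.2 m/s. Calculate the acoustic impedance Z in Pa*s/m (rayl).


Given values:
  rho = 1.28 kg/m^3
  c = 395.2 m/s
Formula: Z = rho * c
Z = 1.28 * 395.2
Z = 505.86

505.86 rayl


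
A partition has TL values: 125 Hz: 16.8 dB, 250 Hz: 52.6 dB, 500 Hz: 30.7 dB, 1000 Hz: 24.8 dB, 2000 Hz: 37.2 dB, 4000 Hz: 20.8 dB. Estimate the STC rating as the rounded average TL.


Given TL values at each frequency:
  125 Hz: 16.8 dB
  250 Hz: 52.6 dB
  500 Hz: 30.7 dB
  1000 Hz: 24.8 dB
  2000 Hz: 37.2 dB
  4000 Hz: 20.8 dB
Formula: STC ~ round(average of TL values)
Sum = 16.8 + 52.6 + 30.7 + 24.8 + 37.2 + 20.8 = 182.9
Average = 182.9 / 6 = 30.48
Rounded: 30

30


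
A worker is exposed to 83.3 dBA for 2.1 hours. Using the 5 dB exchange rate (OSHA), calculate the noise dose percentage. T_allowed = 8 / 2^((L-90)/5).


Given values:
  L = 83.3 dBA, T = 2.1 hours
Formula: T_allowed = 8 / 2^((L - 90) / 5)
Compute exponent: (83.3 - 90) / 5 = -1.34
Compute 2^(-1.34) = 0.395021
T_allowed = 8 / 0.395021 = 20.252088 hours
Dose = (T / T_allowed) * 100
Dose = (2.1 / 20.252088) * 100 = 10.37

10.37 %


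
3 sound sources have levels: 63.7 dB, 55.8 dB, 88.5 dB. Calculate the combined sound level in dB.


Formula: L_total = 10 * log10( sum(10^(Li/10)) )
  Source 1: 10^(63.7/10) = 2344228.8153
  Source 2: 10^(55.8/10) = 380189.3963
  Source 3: 10^(88.5/10) = 707945784.3841
Sum of linear values = 710670202.5957
L_total = 10 * log10(710670202.5957) = 88.52

88.52 dB


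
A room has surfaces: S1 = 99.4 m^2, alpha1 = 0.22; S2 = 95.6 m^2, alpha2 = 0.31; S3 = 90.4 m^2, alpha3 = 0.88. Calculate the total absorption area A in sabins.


Given surfaces:
  Surface 1: 99.4 * 0.22 = 21.868
  Surface 2: 95.6 * 0.31 = 29.636
  Surface 3: 90.4 * 0.88 = 79.552
Formula: A = sum(Si * alpha_i)
A = 21.868 + 29.636 + 79.552
A = 131.06

131.06 sabins


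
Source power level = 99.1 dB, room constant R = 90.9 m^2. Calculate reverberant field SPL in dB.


Given values:
  Lw = 99.1 dB, R = 90.9 m^2
Formula: SPL = Lw + 10 * log10(4 / R)
Compute 4 / R = 4 / 90.9 = 0.044004
Compute 10 * log10(0.044004) = -13.5651
SPL = 99.1 + (-13.5651) = 85.53

85.53 dB


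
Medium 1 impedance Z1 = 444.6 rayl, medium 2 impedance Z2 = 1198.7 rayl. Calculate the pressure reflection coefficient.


Given values:
  Z1 = 444.6 rayl, Z2 = 1198.7 rayl
Formula: R = (Z2 - Z1) / (Z2 + Z1)
Numerator: Z2 - Z1 = 1198.7 - 444.6 = 754.1
Denominator: Z2 + Z1 = 1198.7 + 444.6 = 1643.3
R = 754.1 / 1643.3 = 0.4589

0.4589


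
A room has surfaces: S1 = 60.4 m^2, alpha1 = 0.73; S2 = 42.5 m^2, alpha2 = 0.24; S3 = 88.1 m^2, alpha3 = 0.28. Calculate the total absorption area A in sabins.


Given surfaces:
  Surface 1: 60.4 * 0.73 = 44.092
  Surface 2: 42.5 * 0.24 = 10.2
  Surface 3: 88.1 * 0.28 = 24.668
Formula: A = sum(Si * alpha_i)
A = 44.092 + 10.2 + 24.668
A = 78.96

78.96 sabins


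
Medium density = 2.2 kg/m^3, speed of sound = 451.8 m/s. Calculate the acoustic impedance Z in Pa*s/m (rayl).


Given values:
  rho = 2.2 kg/m^3
  c = 451.8 m/s
Formula: Z = rho * c
Z = 2.2 * 451.8
Z = 993.96

993.96 rayl


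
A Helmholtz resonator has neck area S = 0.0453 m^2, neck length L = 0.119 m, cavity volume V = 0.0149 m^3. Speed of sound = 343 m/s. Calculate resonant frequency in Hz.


Given values:
  S = 0.0453 m^2, L = 0.119 m, V = 0.0149 m^3, c = 343 m/s
Formula: f = (c / (2*pi)) * sqrt(S / (V * L))
Compute V * L = 0.0149 * 0.119 = 0.0017731
Compute S / (V * L) = 0.0453 / 0.0017731 = 25.5485
Compute sqrt(25.5485) = 5.054552
Compute c / (2*pi) = 343 / 6.283185 = 54.590148
f = 54.590148 * 5.054552 = 275.93

275.93 Hz


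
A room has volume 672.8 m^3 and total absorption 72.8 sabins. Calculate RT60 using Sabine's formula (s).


Given values:
  V = 672.8 m^3
  A = 72.8 sabins
Formula: RT60 = 0.161 * V / A
Numerator: 0.161 * 672.8 = 108.3208
RT60 = 108.3208 / 72.8 = 1.488

1.488 s


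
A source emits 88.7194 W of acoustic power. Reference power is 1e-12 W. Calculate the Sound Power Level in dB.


Given values:
  W = 88.7194 W
  W_ref = 1e-12 W
Formula: SWL = 10 * log10(W / W_ref)
Compute ratio: W / W_ref = 88719400000000
Compute log10: log10(88719400000000) = 13.948019
Multiply: SWL = 10 * 13.948019 = 139.48

139.48 dB


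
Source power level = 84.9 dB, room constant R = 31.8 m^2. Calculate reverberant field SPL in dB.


Given values:
  Lw = 84.9 dB, R = 31.8 m^2
Formula: SPL = Lw + 10 * log10(4 / R)
Compute 4 / R = 4 / 31.8 = 0.125786
Compute 10 * log10(0.125786) = -9.0037
SPL = 84.9 + (-9.0037) = 75.9

75.9 dB


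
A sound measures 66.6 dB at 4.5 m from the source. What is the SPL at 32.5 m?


Given values:
  SPL1 = 66.6 dB, r1 = 4.5 m, r2 = 32.5 m
Formula: SPL2 = SPL1 - 20 * log10(r2 / r1)
Compute ratio: r2 / r1 = 32.5 / 4.5 = 7.2222
Compute log10: log10(7.2222) = 0.85867
Compute drop: 20 * 0.85867 = 17.1734
SPL2 = 66.6 - 17.1734 = 49.43

49.43 dB


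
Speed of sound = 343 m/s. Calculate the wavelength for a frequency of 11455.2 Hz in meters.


Given values:
  c = 343 m/s, f = 11455.2 Hz
Formula: lambda = c / f
lambda = 343 / 11455.2
lambda = 0.0299

0.0299 m


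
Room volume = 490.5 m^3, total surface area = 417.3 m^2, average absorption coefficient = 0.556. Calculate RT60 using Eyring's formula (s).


Given values:
  V = 490.5 m^3, S = 417.3 m^2, alpha = 0.556
Formula: RT60 = 0.161 * V / (-S * ln(1 - alpha))
Compute ln(1 - 0.556) = ln(0.444) = -0.811931
Denominator: -417.3 * -0.811931 = 338.8188
Numerator: 0.161 * 490.5 = 78.9705
RT60 = 78.9705 / 338.8188 = 0.233

0.233 s


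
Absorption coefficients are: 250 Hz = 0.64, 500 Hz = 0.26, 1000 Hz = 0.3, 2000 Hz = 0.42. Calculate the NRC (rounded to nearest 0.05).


Given values:
  a_250 = 0.64, a_500 = 0.26
  a_1000 = 0.3, a_2000 = 0.42
Formula: NRC = (a250 + a500 + a1000 + a2000) / 4
Sum = 0.64 + 0.26 + 0.3 + 0.42 = 1.62
NRC = 1.62 / 4 = 0.405
Rounded to nearest 0.05: 0.4

0.4


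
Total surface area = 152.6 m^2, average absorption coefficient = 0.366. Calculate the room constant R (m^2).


Given values:
  S = 152.6 m^2, alpha = 0.366
Formula: R = S * alpha / (1 - alpha)
Numerator: 152.6 * 0.366 = 55.8516
Denominator: 1 - 0.366 = 0.634
R = 55.8516 / 0.634 = 88.09

88.09 m^2


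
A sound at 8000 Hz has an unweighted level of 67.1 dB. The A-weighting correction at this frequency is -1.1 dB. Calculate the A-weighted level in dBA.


Given values:
  SPL = 67.1 dB
  A-weighting at 8000 Hz = -1.1 dB
Formula: L_A = SPL + A_weight
L_A = 67.1 + (-1.1)
L_A = 66.0

66.0 dBA


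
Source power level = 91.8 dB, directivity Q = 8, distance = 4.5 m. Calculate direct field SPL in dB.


Given values:
  Lw = 91.8 dB, Q = 8, r = 4.5 m
Formula: SPL = Lw + 10 * log10(Q / (4 * pi * r^2))
Compute 4 * pi * r^2 = 4 * pi * 4.5^2 = 254.469
Compute Q / denom = 8 / 254.469 = 0.03143801
Compute 10 * log10(0.03143801) = -15.0254
SPL = 91.8 + (-15.0254) = 76.77

76.77 dB


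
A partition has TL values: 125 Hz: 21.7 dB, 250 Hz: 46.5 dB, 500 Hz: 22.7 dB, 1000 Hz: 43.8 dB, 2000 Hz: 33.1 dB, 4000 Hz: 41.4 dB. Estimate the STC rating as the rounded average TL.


Given TL values at each frequency:
  125 Hz: 21.7 dB
  250 Hz: 46.5 dB
  500 Hz: 22.7 dB
  1000 Hz: 43.8 dB
  2000 Hz: 33.1 dB
  4000 Hz: 41.4 dB
Formula: STC ~ round(average of TL values)
Sum = 21.7 + 46.5 + 22.7 + 43.8 + 33.1 + 41.4 = 209.2
Average = 209.2 / 6 = 34.87
Rounded: 35

35


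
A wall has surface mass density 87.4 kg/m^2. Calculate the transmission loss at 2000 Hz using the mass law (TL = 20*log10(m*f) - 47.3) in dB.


Given values:
  m = 87.4 kg/m^2, f = 2000 Hz
Formula: TL = 20 * log10(m * f) - 47.3
Compute m * f = 87.4 * 2000 = 174800.0
Compute log10(174800.0) = 5.242541
Compute 20 * 5.242541 = 104.8508
TL = 104.8508 - 47.3 = 57.55

57.55 dB


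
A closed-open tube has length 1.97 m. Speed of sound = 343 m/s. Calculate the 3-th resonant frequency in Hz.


Given values:
  Tube type: closed-open, L = 1.97 m, c = 343 m/s, n = 3
Formula: f_n = (2n - 1) * c / (4 * L)
Compute 2n - 1 = 2*3 - 1 = 5
Compute 4 * L = 4 * 1.97 = 7.88
f = 5 * 343 / 7.88
f = 217.64

217.64 Hz


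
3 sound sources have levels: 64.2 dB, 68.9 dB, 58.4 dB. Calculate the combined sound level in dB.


Formula: L_total = 10 * log10( sum(10^(Li/10)) )
  Source 1: 10^(64.2/10) = 2630267.9919
  Source 2: 10^(68.9/10) = 7762471.1663
  Source 3: 10^(58.4/10) = 691830.9709
Sum of linear values = 11084570.1291
L_total = 10 * log10(11084570.1291) = 70.45

70.45 dB


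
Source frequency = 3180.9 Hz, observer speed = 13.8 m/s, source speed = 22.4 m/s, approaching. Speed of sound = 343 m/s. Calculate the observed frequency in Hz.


Given values:
  f_s = 3180.9 Hz, v_o = 13.8 m/s, v_s = 22.4 m/s
  Direction: approaching
Formula: f_o = f_s * (c + v_o) / (c - v_s)
Numerator: c + v_o = 343 + 13.8 = 356.8
Denominator: c - v_s = 343 - 22.4 = 320.6
f_o = 3180.9 * 356.8 / 320.6 = 3540.07

3540.07 Hz


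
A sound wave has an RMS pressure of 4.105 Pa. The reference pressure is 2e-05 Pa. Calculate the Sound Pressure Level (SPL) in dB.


Given values:
  p = 4.105 Pa
  p_ref = 2e-05 Pa
Formula: SPL = 20 * log10(p / p_ref)
Compute ratio: p / p_ref = 4.105 / 2e-05 = 205250
Compute log10: log10(205250) = 5.312283
Multiply: SPL = 20 * 5.312283 = 106.25

106.25 dB


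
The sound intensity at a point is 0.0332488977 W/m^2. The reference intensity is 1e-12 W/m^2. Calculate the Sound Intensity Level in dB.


Given values:
  I = 0.0332488977 W/m^2
  I_ref = 1e-12 W/m^2
Formula: SIL = 10 * log10(I / I_ref)
Compute ratio: I / I_ref = 33248897700
Compute log10: log10(33248897700) = 10.521777
Multiply: SIL = 10 * 10.521777 = 105.22

105.22 dB


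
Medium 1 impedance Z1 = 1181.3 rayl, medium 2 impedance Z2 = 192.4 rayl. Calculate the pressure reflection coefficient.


Given values:
  Z1 = 1181.3 rayl, Z2 = 192.4 rayl
Formula: R = (Z2 - Z1) / (Z2 + Z1)
Numerator: Z2 - Z1 = 192.4 - 1181.3 = -988.9
Denominator: Z2 + Z1 = 192.4 + 1181.3 = 1373.7
R = -988.9 / 1373.7 = -0.7199

-0.7199


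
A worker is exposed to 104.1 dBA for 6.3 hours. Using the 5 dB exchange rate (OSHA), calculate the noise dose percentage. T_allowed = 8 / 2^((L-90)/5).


Given values:
  L = 104.1 dBA, T = 6.3 hours
Formula: T_allowed = 8 / 2^((L - 90) / 5)
Compute exponent: (104.1 - 90) / 5 = 2.82
Compute 2^(2.82) = 7.061624
T_allowed = 8 / 7.061624 = 1.132884 hours
Dose = (T / T_allowed) * 100
Dose = (6.3 / 1.132884) * 100 = 556.1

556.1 %


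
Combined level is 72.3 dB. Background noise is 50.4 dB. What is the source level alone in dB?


Given values:
  L_total = 72.3 dB, L_bg = 50.4 dB
Formula: L_source = 10 * log10(10^(L_total/10) - 10^(L_bg/10))
Convert to linear:
  10^(72.3/10) = 16982436.5246
  10^(50.4/10) = 109647.8196
Difference: 16982436.5246 - 109647.8196 = 16872788.705
L_source = 10 * log10(16872788.705) = 72.27

72.27 dB


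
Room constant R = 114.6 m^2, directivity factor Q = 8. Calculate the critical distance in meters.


Given values:
  R = 114.6 m^2, Q = 8
Formula: d_c = 0.141 * sqrt(Q * R)
Compute Q * R = 8 * 114.6 = 916.8
Compute sqrt(916.8) = 30.2787
d_c = 0.141 * 30.2787 = 4.269

4.269 m


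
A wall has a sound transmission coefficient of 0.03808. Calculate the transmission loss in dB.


Given values:
  tau = 0.03808
Formula: TL = 10 * log10(1 / tau)
Compute 1 / tau = 1 / 0.03808 = 26.2605
Compute log10(26.2605) = 1.419303
TL = 10 * 1.419303 = 14.19

14.19 dB


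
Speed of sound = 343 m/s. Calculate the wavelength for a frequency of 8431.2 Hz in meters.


Given values:
  c = 343 m/s, f = 8431.2 Hz
Formula: lambda = c / f
lambda = 343 / 8431.2
lambda = 0.0407

0.0407 m


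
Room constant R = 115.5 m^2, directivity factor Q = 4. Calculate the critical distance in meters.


Given values:
  R = 115.5 m^2, Q = 4
Formula: d_c = 0.141 * sqrt(Q * R)
Compute Q * R = 4 * 115.5 = 462.0
Compute sqrt(462.0) = 21.4942
d_c = 0.141 * 21.4942 = 3.031

3.031 m


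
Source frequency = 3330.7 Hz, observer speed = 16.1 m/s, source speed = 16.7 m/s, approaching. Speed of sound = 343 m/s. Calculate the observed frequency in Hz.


Given values:
  f_s = 3330.7 Hz, v_o = 16.1 m/s, v_s = 16.7 m/s
  Direction: approaching
Formula: f_o = f_s * (c + v_o) / (c - v_s)
Numerator: c + v_o = 343 + 16.1 = 359.1
Denominator: c - v_s = 343 - 16.7 = 326.3
f_o = 3330.7 * 359.1 / 326.3 = 3665.51

3665.51 Hz


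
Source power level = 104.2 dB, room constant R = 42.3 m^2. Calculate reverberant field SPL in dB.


Given values:
  Lw = 104.2 dB, R = 42.3 m^2
Formula: SPL = Lw + 10 * log10(4 / R)
Compute 4 / R = 4 / 42.3 = 0.094563
Compute 10 * log10(0.094563) = -10.2428
SPL = 104.2 + (-10.2428) = 93.96

93.96 dB


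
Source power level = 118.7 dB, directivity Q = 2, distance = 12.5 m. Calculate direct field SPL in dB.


Given values:
  Lw = 118.7 dB, Q = 2, r = 12.5 m
Formula: SPL = Lw + 10 * log10(Q / (4 * pi * r^2))
Compute 4 * pi * r^2 = 4 * pi * 12.5^2 = 1963.4954
Compute Q / denom = 2 / 1963.4954 = 0.00101859
Compute 10 * log10(0.00101859) = -29.92
SPL = 118.7 + (-29.92) = 88.78

88.78 dB


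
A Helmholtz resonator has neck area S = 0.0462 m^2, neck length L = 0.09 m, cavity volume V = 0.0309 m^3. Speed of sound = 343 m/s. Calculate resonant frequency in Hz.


Given values:
  S = 0.0462 m^2, L = 0.09 m, V = 0.0309 m^3, c = 343 m/s
Formula: f = (c / (2*pi)) * sqrt(S / (V * L))
Compute V * L = 0.0309 * 0.09 = 0.002781
Compute S / (V * L) = 0.0462 / 0.002781 = 16.6127
Compute sqrt(16.6127) = 4.075868
Compute c / (2*pi) = 343 / 6.283185 = 54.590148
f = 54.590148 * 4.075868 = 222.5

222.5 Hz


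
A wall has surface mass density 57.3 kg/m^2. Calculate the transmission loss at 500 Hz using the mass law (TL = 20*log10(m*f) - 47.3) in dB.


Given values:
  m = 57.3 kg/m^2, f = 500 Hz
Formula: TL = 20 * log10(m * f) - 47.3
Compute m * f = 57.3 * 500 = 28650.0
Compute log10(28650.0) = 4.457125
Compute 20 * 4.457125 = 89.1425
TL = 89.1425 - 47.3 = 41.84

41.84 dB


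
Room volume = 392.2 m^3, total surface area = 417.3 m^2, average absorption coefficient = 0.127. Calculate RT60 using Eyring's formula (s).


Given values:
  V = 392.2 m^3, S = 417.3 m^2, alpha = 0.127
Formula: RT60 = 0.161 * V / (-S * ln(1 - alpha))
Compute ln(1 - 0.127) = ln(0.873) = -0.13582
Denominator: -417.3 * -0.13582 = 56.6777
Numerator: 0.161 * 392.2 = 63.1442
RT60 = 63.1442 / 56.6777 = 1.114

1.114 s


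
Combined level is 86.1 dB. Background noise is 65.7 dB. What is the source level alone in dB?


Given values:
  L_total = 86.1 dB, L_bg = 65.7 dB
Formula: L_source = 10 * log10(10^(L_total/10) - 10^(L_bg/10))
Convert to linear:
  10^(86.1/10) = 407380277.8041
  10^(65.7/10) = 3715352.291
Difference: 407380277.8041 - 3715352.291 = 403664925.5131
L_source = 10 * log10(403664925.5131) = 86.06

86.06 dB


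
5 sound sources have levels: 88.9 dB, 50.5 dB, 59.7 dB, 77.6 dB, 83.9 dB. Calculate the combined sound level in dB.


Formula: L_total = 10 * log10( sum(10^(Li/10)) )
  Source 1: 10^(88.9/10) = 776247116.6287
  Source 2: 10^(50.5/10) = 112201.8454
  Source 3: 10^(59.7/10) = 933254.3008
  Source 4: 10^(77.6/10) = 57543993.7337
  Source 5: 10^(83.9/10) = 245470891.5685
Sum of linear values = 1080307458.0771
L_total = 10 * log10(1080307458.0771) = 90.34

90.34 dB


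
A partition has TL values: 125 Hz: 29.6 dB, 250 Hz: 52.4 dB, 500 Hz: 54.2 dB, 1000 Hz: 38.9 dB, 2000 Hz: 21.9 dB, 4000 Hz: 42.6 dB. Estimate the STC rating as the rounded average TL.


Given TL values at each frequency:
  125 Hz: 29.6 dB
  250 Hz: 52.4 dB
  500 Hz: 54.2 dB
  1000 Hz: 38.9 dB
  2000 Hz: 21.9 dB
  4000 Hz: 42.6 dB
Formula: STC ~ round(average of TL values)
Sum = 29.6 + 52.4 + 54.2 + 38.9 + 21.9 + 42.6 = 239.6
Average = 239.6 / 6 = 39.93
Rounded: 40

40


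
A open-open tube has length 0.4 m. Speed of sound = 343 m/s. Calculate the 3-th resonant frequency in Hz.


Given values:
  Tube type: open-open, L = 0.4 m, c = 343 m/s, n = 3
Formula: f_n = n * c / (2 * L)
Compute 2 * L = 2 * 0.4 = 0.8
f = 3 * 343 / 0.8
f = 1286.25

1286.25 Hz


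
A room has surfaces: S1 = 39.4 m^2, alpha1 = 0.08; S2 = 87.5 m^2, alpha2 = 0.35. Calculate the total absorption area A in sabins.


Given surfaces:
  Surface 1: 39.4 * 0.08 = 3.152
  Surface 2: 87.5 * 0.35 = 30.625
Formula: A = sum(Si * alpha_i)
A = 3.152 + 30.625
A = 33.78

33.78 sabins


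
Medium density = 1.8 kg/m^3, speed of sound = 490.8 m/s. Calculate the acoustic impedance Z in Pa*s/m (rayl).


Given values:
  rho = 1.8 kg/m^3
  c = 490.8 m/s
Formula: Z = rho * c
Z = 1.8 * 490.8
Z = 883.44

883.44 rayl


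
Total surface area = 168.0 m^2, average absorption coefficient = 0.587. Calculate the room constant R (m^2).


Given values:
  S = 168.0 m^2, alpha = 0.587
Formula: R = S * alpha / (1 - alpha)
Numerator: 168.0 * 0.587 = 98.616
Denominator: 1 - 0.587 = 0.413
R = 98.616 / 0.413 = 238.78

238.78 m^2


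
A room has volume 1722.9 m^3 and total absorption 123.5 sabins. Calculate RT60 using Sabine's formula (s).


Given values:
  V = 1722.9 m^3
  A = 123.5 sabins
Formula: RT60 = 0.161 * V / A
Numerator: 0.161 * 1722.9 = 277.3869
RT60 = 277.3869 / 123.5 = 2.246

2.246 s


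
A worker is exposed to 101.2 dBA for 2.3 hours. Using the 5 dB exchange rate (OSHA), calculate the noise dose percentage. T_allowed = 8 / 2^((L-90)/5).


Given values:
  L = 101.2 dBA, T = 2.3 hours
Formula: T_allowed = 8 / 2^((L - 90) / 5)
Compute exponent: (101.2 - 90) / 5 = 2.24
Compute 2^(2.24) = 4.723971
T_allowed = 8 / 4.723971 = 1.69349 hours
Dose = (T / T_allowed) * 100
Dose = (2.3 / 1.69349) * 100 = 135.81

135.81 %


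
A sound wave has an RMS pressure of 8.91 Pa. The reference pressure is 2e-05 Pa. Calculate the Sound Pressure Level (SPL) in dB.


Given values:
  p = 8.91 Pa
  p_ref = 2e-05 Pa
Formula: SPL = 20 * log10(p / p_ref)
Compute ratio: p / p_ref = 8.91 / 2e-05 = 445500
Compute log10: log10(445500) = 5.648848
Multiply: SPL = 20 * 5.648848 = 112.98

112.98 dB


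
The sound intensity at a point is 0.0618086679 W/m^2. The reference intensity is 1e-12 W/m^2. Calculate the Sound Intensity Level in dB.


Given values:
  I = 0.0618086679 W/m^2
  I_ref = 1e-12 W/m^2
Formula: SIL = 10 * log10(I / I_ref)
Compute ratio: I / I_ref = 61808667900
Compute log10: log10(61808667900) = 10.791049
Multiply: SIL = 10 * 10.791049 = 107.91

107.91 dB


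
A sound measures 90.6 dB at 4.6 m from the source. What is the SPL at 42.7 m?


Given values:
  SPL1 = 90.6 dB, r1 = 4.6 m, r2 = 42.7 m
Formula: SPL2 = SPL1 - 20 * log10(r2 / r1)
Compute ratio: r2 / r1 = 42.7 / 4.6 = 9.2826
Compute log10: log10(9.2826) = 0.96767
Compute drop: 20 * 0.96767 = 19.3534
SPL2 = 90.6 - 19.3534 = 71.25

71.25 dB


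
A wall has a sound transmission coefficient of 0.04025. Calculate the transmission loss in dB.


Given values:
  tau = 0.04025
Formula: TL = 10 * log10(1 / tau)
Compute 1 / tau = 1 / 0.04025 = 24.8447
Compute log10(24.8447) = 1.395234
TL = 10 * 1.395234 = 13.95

13.95 dB


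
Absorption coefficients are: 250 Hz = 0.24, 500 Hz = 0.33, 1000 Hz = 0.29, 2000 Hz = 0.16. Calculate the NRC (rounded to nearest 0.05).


Given values:
  a_250 = 0.24, a_500 = 0.33
  a_1000 = 0.29, a_2000 = 0.16
Formula: NRC = (a250 + a500 + a1000 + a2000) / 4
Sum = 0.24 + 0.33 + 0.29 + 0.16 = 1.02
NRC = 1.02 / 4 = 0.255
Rounded to nearest 0.05: 0.25

0.25


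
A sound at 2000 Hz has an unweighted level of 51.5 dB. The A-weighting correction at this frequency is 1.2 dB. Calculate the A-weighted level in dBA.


Given values:
  SPL = 51.5 dB
  A-weighting at 2000 Hz = 1.2 dB
Formula: L_A = SPL + A_weight
L_A = 51.5 + (1.2)
L_A = 52.7

52.7 dBA


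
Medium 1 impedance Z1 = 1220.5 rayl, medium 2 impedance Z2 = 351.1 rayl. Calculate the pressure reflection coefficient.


Given values:
  Z1 = 1220.5 rayl, Z2 = 351.1 rayl
Formula: R = (Z2 - Z1) / (Z2 + Z1)
Numerator: Z2 - Z1 = 351.1 - 1220.5 = -869.4
Denominator: Z2 + Z1 = 351.1 + 1220.5 = 1571.6
R = -869.4 / 1571.6 = -0.5532

-0.5532


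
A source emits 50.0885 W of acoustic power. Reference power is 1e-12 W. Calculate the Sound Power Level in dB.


Given values:
  W = 50.0885 W
  W_ref = 1e-12 W
Formula: SWL = 10 * log10(W / W_ref)
Compute ratio: W / W_ref = 50088500000000
Compute log10: log10(50088500000000) = 13.699738
Multiply: SWL = 10 * 13.699738 = 137.0

137.0 dB


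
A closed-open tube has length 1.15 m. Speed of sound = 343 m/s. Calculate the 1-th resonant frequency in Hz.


Given values:
  Tube type: closed-open, L = 1.15 m, c = 343 m/s, n = 1
Formula: f_n = (2n - 1) * c / (4 * L)
Compute 2n - 1 = 2*1 - 1 = 1
Compute 4 * L = 4 * 1.15 = 4.6
f = 1 * 343 / 4.6
f = 74.57

74.57 Hz


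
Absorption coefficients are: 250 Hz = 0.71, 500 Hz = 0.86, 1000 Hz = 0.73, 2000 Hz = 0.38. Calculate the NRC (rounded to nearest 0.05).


Given values:
  a_250 = 0.71, a_500 = 0.86
  a_1000 = 0.73, a_2000 = 0.38
Formula: NRC = (a250 + a500 + a1000 + a2000) / 4
Sum = 0.71 + 0.86 + 0.73 + 0.38 = 2.68
NRC = 2.68 / 4 = 0.67
Rounded to nearest 0.05: 0.65

0.65


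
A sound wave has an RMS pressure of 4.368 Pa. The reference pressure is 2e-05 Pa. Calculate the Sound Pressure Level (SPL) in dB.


Given values:
  p = 4.368 Pa
  p_ref = 2e-05 Pa
Formula: SPL = 20 * log10(p / p_ref)
Compute ratio: p / p_ref = 4.368 / 2e-05 = 218400
Compute log10: log10(218400) = 5.339253
Multiply: SPL = 20 * 5.339253 = 106.79

106.79 dB


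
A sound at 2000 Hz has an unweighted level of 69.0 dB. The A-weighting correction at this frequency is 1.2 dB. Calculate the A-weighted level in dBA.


Given values:
  SPL = 69.0 dB
  A-weighting at 2000 Hz = 1.2 dB
Formula: L_A = SPL + A_weight
L_A = 69.0 + (1.2)
L_A = 70.2

70.2 dBA


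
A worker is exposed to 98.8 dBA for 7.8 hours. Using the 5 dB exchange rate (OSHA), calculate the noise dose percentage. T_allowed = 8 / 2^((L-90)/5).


Given values:
  L = 98.8 dBA, T = 7.8 hours
Formula: T_allowed = 8 / 2^((L - 90) / 5)
Compute exponent: (98.8 - 90) / 5 = 1.76
Compute 2^(1.76) = 3.386981
T_allowed = 8 / 3.386981 = 2.361985 hours
Dose = (T / T_allowed) * 100
Dose = (7.8 / 2.361985) * 100 = 330.23

330.23 %


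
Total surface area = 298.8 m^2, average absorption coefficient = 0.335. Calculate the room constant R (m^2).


Given values:
  S = 298.8 m^2, alpha = 0.335
Formula: R = S * alpha / (1 - alpha)
Numerator: 298.8 * 0.335 = 100.098
Denominator: 1 - 0.335 = 0.665
R = 100.098 / 0.665 = 150.52

150.52 m^2


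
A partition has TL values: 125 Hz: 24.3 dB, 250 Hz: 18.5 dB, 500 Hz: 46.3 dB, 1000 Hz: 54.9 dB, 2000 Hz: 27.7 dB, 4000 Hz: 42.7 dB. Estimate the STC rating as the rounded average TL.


Given TL values at each frequency:
  125 Hz: 24.3 dB
  250 Hz: 18.5 dB
  500 Hz: 46.3 dB
  1000 Hz: 54.9 dB
  2000 Hz: 27.7 dB
  4000 Hz: 42.7 dB
Formula: STC ~ round(average of TL values)
Sum = 24.3 + 18.5 + 46.3 + 54.9 + 27.7 + 42.7 = 214.4
Average = 214.4 / 6 = 35.73
Rounded: 36

36


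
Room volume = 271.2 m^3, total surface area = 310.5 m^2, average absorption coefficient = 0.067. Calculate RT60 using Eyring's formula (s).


Given values:
  V = 271.2 m^3, S = 310.5 m^2, alpha = 0.067
Formula: RT60 = 0.161 * V / (-S * ln(1 - alpha))
Compute ln(1 - 0.067) = ln(0.933) = -0.06935
Denominator: -310.5 * -0.06935 = 21.5332
Numerator: 0.161 * 271.2 = 43.6632
RT60 = 43.6632 / 21.5332 = 2.028

2.028 s


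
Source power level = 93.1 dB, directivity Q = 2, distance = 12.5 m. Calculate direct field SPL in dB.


Given values:
  Lw = 93.1 dB, Q = 2, r = 12.5 m
Formula: SPL = Lw + 10 * log10(Q / (4 * pi * r^2))
Compute 4 * pi * r^2 = 4 * pi * 12.5^2 = 1963.4954
Compute Q / denom = 2 / 1963.4954 = 0.00101859
Compute 10 * log10(0.00101859) = -29.92
SPL = 93.1 + (-29.92) = 63.18

63.18 dB


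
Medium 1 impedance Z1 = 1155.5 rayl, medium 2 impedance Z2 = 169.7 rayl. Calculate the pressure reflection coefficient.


Given values:
  Z1 = 1155.5 rayl, Z2 = 169.7 rayl
Formula: R = (Z2 - Z1) / (Z2 + Z1)
Numerator: Z2 - Z1 = 169.7 - 1155.5 = -985.8
Denominator: Z2 + Z1 = 169.7 + 1155.5 = 1325.2
R = -985.8 / 1325.2 = -0.7439

-0.7439


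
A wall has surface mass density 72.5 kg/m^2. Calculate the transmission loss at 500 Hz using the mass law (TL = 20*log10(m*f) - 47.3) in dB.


Given values:
  m = 72.5 kg/m^2, f = 500 Hz
Formula: TL = 20 * log10(m * f) - 47.3
Compute m * f = 72.5 * 500 = 36250.0
Compute log10(36250.0) = 4.559308
Compute 20 * 4.559308 = 91.1862
TL = 91.1862 - 47.3 = 43.89

43.89 dB


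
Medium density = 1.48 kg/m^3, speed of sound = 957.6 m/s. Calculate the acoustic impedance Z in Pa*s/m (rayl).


Given values:
  rho = 1.48 kg/m^3
  c = 957.6 m/s
Formula: Z = rho * c
Z = 1.48 * 957.6
Z = 1417.25

1417.25 rayl


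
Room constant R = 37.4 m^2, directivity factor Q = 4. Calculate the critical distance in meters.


Given values:
  R = 37.4 m^2, Q = 4
Formula: d_c = 0.141 * sqrt(Q * R)
Compute Q * R = 4 * 37.4 = 149.6
Compute sqrt(149.6) = 12.2311
d_c = 0.141 * 12.2311 = 1.725

1.725 m


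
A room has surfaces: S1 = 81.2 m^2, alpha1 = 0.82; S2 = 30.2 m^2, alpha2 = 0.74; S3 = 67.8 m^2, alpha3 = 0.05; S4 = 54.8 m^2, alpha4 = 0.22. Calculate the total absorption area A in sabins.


Given surfaces:
  Surface 1: 81.2 * 0.82 = 66.584
  Surface 2: 30.2 * 0.74 = 22.348
  Surface 3: 67.8 * 0.05 = 3.39
  Surface 4: 54.8 * 0.22 = 12.056
Formula: A = sum(Si * alpha_i)
A = 66.584 + 22.348 + 3.39 + 12.056
A = 104.38

104.38 sabins


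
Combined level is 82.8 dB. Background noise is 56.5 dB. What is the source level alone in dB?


Given values:
  L_total = 82.8 dB, L_bg = 56.5 dB
Formula: L_source = 10 * log10(10^(L_total/10) - 10^(L_bg/10))
Convert to linear:
  10^(82.8/10) = 190546071.7963
  10^(56.5/10) = 446683.5922
Difference: 190546071.7963 - 446683.5922 = 190099388.2041
L_source = 10 * log10(190099388.2041) = 82.79

82.79 dB


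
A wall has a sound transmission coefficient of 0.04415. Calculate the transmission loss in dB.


Given values:
  tau = 0.04415
Formula: TL = 10 * log10(1 / tau)
Compute 1 / tau = 1 / 0.04415 = 22.6501
Compute log10(22.6501) = 1.35507
TL = 10 * 1.35507 = 13.55

13.55 dB


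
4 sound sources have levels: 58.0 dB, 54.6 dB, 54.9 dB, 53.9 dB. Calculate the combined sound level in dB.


Formula: L_total = 10 * log10( sum(10^(Li/10)) )
  Source 1: 10^(58.0/10) = 630957.3445
  Source 2: 10^(54.6/10) = 288403.1503
  Source 3: 10^(54.9/10) = 309029.5433
  Source 4: 10^(53.9/10) = 245470.8916
Sum of linear values = 1473860.9297
L_total = 10 * log10(1473860.9297) = 61.68

61.68 dB


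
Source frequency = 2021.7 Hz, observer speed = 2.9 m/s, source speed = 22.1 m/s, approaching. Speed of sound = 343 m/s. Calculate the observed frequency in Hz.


Given values:
  f_s = 2021.7 Hz, v_o = 2.9 m/s, v_s = 22.1 m/s
  Direction: approaching
Formula: f_o = f_s * (c + v_o) / (c - v_s)
Numerator: c + v_o = 343 + 2.9 = 345.9
Denominator: c - v_s = 343 - 22.1 = 320.9
f_o = 2021.7 * 345.9 / 320.9 = 2179.2

2179.2 Hz


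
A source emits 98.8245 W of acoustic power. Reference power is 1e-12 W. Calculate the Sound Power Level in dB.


Given values:
  W = 98.8245 W
  W_ref = 1e-12 W
Formula: SWL = 10 * log10(W / W_ref)
Compute ratio: W / W_ref = 98824500000000
Compute log10: log10(98824500000000) = 13.994865
Multiply: SWL = 10 * 13.994865 = 139.95

139.95 dB


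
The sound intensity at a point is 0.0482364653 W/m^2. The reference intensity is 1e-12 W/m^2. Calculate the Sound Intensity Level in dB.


Given values:
  I = 0.0482364653 W/m^2
  I_ref = 1e-12 W/m^2
Formula: SIL = 10 * log10(I / I_ref)
Compute ratio: I / I_ref = 48236465300
Compute log10: log10(48236465300) = 10.683375
Multiply: SIL = 10 * 10.683375 = 106.83

106.83 dB


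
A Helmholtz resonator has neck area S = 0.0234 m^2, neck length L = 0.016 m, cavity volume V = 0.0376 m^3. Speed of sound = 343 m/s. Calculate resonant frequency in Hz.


Given values:
  S = 0.0234 m^2, L = 0.016 m, V = 0.0376 m^3, c = 343 m/s
Formula: f = (c / (2*pi)) * sqrt(S / (V * L))
Compute V * L = 0.0376 * 0.016 = 0.0006016
Compute S / (V * L) = 0.0234 / 0.0006016 = 38.8963
Compute sqrt(38.8963) = 6.23669
Compute c / (2*pi) = 343 / 6.283185 = 54.590148
f = 54.590148 * 6.23669 = 340.46

340.46 Hz


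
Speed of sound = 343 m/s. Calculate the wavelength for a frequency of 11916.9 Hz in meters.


Given values:
  c = 343 m/s, f = 11916.9 Hz
Formula: lambda = c / f
lambda = 343 / 11916.9
lambda = 0.0288

0.0288 m


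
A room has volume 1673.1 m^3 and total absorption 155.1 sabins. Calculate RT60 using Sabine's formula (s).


Given values:
  V = 1673.1 m^3
  A = 155.1 sabins
Formula: RT60 = 0.161 * V / A
Numerator: 0.161 * 1673.1 = 269.3691
RT60 = 269.3691 / 155.1 = 1.737

1.737 s


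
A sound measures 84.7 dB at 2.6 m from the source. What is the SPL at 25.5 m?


Given values:
  SPL1 = 84.7 dB, r1 = 2.6 m, r2 = 25.5 m
Formula: SPL2 = SPL1 - 20 * log10(r2 / r1)
Compute ratio: r2 / r1 = 25.5 / 2.6 = 9.8077
Compute log10: log10(9.8077) = 0.991567
Compute drop: 20 * 0.991567 = 19.8313
SPL2 = 84.7 - 19.8313 = 64.87

64.87 dB
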